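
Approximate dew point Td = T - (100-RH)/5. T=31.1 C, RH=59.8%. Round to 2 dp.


Td = 31.1 - (100-59.8)/5 = 23.06 C

23.06 C


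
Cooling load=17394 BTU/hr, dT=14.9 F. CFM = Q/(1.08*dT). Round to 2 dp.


CFM = 17394 / (1.08 * 14.9) = 1080.91

1080.91 CFM


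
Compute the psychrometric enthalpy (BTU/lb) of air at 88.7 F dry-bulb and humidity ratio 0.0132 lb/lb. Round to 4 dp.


h = 0.24*88.7 + 0.0132*(1061+0.444*88.7) = 35.8131 BTU/lb

35.8131 BTU/lb


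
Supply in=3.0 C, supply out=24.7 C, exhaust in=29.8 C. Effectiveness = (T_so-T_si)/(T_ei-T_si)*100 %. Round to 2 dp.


eff = (24.7-3.0)/(29.8-3.0)*100 = 80.97 %

80.97 %


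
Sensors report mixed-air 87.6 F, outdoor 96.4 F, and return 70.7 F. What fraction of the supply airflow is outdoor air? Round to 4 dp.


frac = (87.6 - 70.7) / (96.4 - 70.7) = 0.6576

0.6576


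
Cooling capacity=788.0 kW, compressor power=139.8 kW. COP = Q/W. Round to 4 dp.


COP = 788.0 / 139.8 = 5.6366

5.6366


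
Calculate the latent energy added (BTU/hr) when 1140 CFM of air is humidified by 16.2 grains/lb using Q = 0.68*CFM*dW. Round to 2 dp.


Q = 0.68 * 1140 * 16.2 = 12558.24 BTU/hr

12558.24 BTU/hr


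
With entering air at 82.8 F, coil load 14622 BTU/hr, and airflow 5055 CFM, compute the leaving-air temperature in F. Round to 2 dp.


dT = 14622/(1.08*5055) = 2.6783
T_leave = 82.8 - 2.6783 = 80.12 F

80.12 F


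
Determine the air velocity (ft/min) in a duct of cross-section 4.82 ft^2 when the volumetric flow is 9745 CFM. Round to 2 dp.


V = 9745 / 4.82 = 2021.78 ft/min

2021.78 ft/min


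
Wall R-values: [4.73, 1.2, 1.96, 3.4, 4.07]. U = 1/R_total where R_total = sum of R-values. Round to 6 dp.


R_total = 4.73 + 1.2 + 1.96 + 3.4 + 4.07 = 15.36
U = 1/15.36 = 0.065104

0.065104


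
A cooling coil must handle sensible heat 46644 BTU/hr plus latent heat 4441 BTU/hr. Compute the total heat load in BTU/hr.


Qt = 46644 + 4441 = 51085 BTU/hr

51085 BTU/hr


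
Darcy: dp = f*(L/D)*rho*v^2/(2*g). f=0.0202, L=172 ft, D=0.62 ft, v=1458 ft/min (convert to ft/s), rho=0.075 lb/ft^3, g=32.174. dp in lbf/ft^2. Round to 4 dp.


v_fps = 1458/60 = 24.3 ft/s
dp = 0.0202*(172/0.62)*0.075*24.3^2/(2*32.174) = 3.8568 lbf/ft^2

3.8568 lbf/ft^2


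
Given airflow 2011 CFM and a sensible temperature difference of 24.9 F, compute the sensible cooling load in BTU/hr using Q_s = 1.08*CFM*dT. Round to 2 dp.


Q = 1.08 * 2011 * 24.9 = 54079.81 BTU/hr

54079.81 BTU/hr


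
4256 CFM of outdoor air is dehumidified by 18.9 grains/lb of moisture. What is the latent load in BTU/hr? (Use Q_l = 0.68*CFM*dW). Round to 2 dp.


Q = 0.68 * 4256 * 18.9 = 54698.11 BTU/hr

54698.11 BTU/hr


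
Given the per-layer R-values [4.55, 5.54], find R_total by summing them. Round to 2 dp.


R_total = 4.55 + 5.54 = 10.09

10.09


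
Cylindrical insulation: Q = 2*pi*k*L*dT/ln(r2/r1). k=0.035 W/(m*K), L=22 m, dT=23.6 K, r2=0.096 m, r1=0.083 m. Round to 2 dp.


Q = 2*pi*0.035*22*23.6/ln(0.096/0.083) = 784.69 W

784.69 W


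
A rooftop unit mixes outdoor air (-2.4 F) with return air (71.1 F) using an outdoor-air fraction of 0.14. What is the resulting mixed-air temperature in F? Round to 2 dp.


T_mix = 0.14*(-2.4) + 0.86*71.1 = 60.81 F

60.81 F


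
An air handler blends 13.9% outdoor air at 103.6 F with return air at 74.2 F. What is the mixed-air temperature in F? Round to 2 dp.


T_mix = 74.2 + (13.9/100)*(103.6-74.2) = 78.29 F

78.29 F


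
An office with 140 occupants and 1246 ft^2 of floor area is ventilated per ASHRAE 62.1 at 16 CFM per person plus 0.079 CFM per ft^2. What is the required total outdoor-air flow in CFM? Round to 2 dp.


Total = 140*16 + 1246*0.079 = 2338.43 CFM

2338.43 CFM


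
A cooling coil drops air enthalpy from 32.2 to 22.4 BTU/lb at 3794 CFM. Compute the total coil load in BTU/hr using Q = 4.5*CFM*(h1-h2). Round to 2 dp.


Q = 4.5 * 3794 * (32.2 - 22.4) = 167315.40 BTU/hr

167315.40 BTU/hr


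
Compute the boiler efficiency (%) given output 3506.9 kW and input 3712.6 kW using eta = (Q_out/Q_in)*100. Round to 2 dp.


eta = (3506.9/3712.6)*100 = 94.46 %

94.46 %


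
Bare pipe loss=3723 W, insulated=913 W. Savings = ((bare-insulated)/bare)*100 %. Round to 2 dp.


Savings = ((3723-913)/3723)*100 = 75.48 %

75.48 %


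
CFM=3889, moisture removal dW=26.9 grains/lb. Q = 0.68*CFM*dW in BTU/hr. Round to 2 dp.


Q = 0.68 * 3889 * 26.9 = 71137.59 BTU/hr

71137.59 BTU/hr


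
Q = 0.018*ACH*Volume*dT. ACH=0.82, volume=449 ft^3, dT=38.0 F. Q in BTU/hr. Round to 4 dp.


Q = 0.018 * 0.82 * 449 * 38.0 = 251.8351 BTU/hr

251.8351 BTU/hr


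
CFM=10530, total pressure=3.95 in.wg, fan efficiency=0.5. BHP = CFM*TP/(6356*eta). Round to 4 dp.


BHP = 10530 * 3.95 / (6356 * 0.5) = 13.0879 hp

13.0879 hp


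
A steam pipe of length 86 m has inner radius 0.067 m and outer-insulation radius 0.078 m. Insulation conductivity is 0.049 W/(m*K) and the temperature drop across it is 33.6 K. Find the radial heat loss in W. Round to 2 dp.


Q = 2*pi*0.049*86*33.6/ln(0.078/0.067) = 5852.26 W

5852.26 W


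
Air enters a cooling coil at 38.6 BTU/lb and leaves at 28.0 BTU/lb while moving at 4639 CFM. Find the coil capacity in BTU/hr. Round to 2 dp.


Q = 4.5 * 4639 * (38.6 - 28.0) = 221280.30 BTU/hr

221280.30 BTU/hr


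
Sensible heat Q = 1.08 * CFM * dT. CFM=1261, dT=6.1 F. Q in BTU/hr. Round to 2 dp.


Q = 1.08 * 1261 * 6.1 = 8307.47 BTU/hr

8307.47 BTU/hr


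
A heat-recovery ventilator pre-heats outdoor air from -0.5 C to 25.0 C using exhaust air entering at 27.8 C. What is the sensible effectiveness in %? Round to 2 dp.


eff = (25.0-(-0.5))/(27.8-(-0.5))*100 = 90.11 %

90.11 %


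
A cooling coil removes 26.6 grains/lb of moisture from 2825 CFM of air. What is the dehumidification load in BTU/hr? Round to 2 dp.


Q = 0.68 * 2825 * 26.6 = 51098.60 BTU/hr

51098.60 BTU/hr


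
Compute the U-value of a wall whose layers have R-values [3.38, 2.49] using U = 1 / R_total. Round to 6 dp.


R_total = 3.38 + 2.49 = 5.87
U = 1/5.87 = 0.170358

0.170358


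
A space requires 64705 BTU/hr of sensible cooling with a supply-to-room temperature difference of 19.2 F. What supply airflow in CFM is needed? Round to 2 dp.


CFM = 64705 / (1.08 * 19.2) = 3120.42

3120.42 CFM


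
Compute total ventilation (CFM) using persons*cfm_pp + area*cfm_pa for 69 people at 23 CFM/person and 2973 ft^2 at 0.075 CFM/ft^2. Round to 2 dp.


Total = 69*23 + 2973*0.075 = 1809.98 CFM

1809.98 CFM


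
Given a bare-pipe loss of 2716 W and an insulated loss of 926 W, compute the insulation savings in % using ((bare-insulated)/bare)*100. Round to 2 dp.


Savings = ((2716-926)/2716)*100 = 65.91 %

65.91 %


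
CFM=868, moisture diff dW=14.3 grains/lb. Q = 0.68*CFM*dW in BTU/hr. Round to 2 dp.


Q = 0.68 * 868 * 14.3 = 8440.43 BTU/hr

8440.43 BTU/hr


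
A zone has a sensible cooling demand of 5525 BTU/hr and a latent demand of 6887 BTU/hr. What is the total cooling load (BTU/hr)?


Qt = 5525 + 6887 = 12412 BTU/hr

12412 BTU/hr


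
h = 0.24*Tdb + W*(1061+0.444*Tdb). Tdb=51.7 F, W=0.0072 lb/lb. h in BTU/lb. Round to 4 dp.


h = 0.24*51.7 + 0.0072*(1061+0.444*51.7) = 20.2125 BTU/lb

20.2125 BTU/lb


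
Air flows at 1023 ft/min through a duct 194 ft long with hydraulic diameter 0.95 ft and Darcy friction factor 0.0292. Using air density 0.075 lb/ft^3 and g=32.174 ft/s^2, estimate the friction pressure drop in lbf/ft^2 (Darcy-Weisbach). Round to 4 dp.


v_fps = 1023/60 = 17.05 ft/s
dp = 0.0292*(194/0.95)*0.075*17.05^2/(2*32.174) = 2.0204 lbf/ft^2

2.0204 lbf/ft^2


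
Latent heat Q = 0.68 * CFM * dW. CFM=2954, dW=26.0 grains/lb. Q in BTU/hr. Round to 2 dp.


Q = 0.68 * 2954 * 26.0 = 52226.72 BTU/hr

52226.72 BTU/hr


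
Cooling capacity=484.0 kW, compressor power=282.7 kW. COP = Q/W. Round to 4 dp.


COP = 484.0 / 282.7 = 1.7121

1.7121


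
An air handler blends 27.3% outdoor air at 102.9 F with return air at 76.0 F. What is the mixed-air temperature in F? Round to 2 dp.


T_mix = 76.0 + (27.3/100)*(102.9-76.0) = 83.34 F

83.34 F


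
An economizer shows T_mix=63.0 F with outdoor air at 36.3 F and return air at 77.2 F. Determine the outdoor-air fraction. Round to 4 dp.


frac = (63.0 - 77.2) / (36.3 - 77.2) = 0.3472

0.3472


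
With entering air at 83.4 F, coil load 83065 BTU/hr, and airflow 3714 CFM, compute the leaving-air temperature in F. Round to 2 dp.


dT = 83065/(1.08*3714) = 20.7087
T_leave = 83.4 - 20.7087 = 62.69 F

62.69 F


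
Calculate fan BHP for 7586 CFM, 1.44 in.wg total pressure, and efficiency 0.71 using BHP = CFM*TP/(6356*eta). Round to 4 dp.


BHP = 7586 * 1.44 / (6356 * 0.71) = 2.4207 hp

2.4207 hp


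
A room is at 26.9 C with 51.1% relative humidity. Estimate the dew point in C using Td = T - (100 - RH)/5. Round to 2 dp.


Td = 26.9 - (100-51.1)/5 = 17.12 C

17.12 C


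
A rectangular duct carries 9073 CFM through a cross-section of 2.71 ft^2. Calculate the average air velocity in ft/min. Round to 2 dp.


V = 9073 / 2.71 = 3347.97 ft/min

3347.97 ft/min


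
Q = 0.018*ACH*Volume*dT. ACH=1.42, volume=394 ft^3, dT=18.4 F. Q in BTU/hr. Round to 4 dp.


Q = 0.018 * 1.42 * 394 * 18.4 = 185.2998 BTU/hr

185.2998 BTU/hr


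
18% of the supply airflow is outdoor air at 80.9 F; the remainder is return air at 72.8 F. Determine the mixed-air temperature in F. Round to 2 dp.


T_mix = 0.18*80.9 + 0.82*72.8 = 74.26 F

74.26 F


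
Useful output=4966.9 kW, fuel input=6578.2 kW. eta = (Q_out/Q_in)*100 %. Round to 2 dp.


eta = (4966.9/6578.2)*100 = 75.51 %

75.51 %


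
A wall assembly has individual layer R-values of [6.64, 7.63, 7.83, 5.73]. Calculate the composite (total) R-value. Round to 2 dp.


R_total = 6.64 + 7.63 + 7.83 + 5.73 = 27.83

27.83


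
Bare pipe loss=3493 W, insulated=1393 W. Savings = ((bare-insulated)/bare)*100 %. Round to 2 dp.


Savings = ((3493-1393)/3493)*100 = 60.12 %

60.12 %


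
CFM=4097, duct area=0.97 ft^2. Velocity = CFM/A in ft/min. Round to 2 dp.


V = 4097 / 0.97 = 4223.71 ft/min

4223.71 ft/min


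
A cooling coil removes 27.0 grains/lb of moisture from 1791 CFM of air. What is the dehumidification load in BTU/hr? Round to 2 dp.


Q = 0.68 * 1791 * 27.0 = 32882.76 BTU/hr

32882.76 BTU/hr


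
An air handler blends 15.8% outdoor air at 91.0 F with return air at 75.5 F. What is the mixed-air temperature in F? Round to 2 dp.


T_mix = 75.5 + (15.8/100)*(91.0-75.5) = 77.95 F

77.95 F


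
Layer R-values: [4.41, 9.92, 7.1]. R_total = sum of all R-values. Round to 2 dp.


R_total = 4.41 + 9.92 + 7.1 = 21.43

21.43


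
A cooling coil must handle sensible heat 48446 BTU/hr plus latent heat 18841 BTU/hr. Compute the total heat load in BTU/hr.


Qt = 48446 + 18841 = 67287 BTU/hr

67287 BTU/hr


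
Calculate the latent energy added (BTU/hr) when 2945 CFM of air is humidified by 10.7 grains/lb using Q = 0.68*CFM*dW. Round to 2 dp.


Q = 0.68 * 2945 * 10.7 = 21427.82 BTU/hr

21427.82 BTU/hr


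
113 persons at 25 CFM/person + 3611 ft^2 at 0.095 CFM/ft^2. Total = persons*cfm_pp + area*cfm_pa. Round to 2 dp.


Total = 113*25 + 3611*0.095 = 3168.05 CFM

3168.05 CFM


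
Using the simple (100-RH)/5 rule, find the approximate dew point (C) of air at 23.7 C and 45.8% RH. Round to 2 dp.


Td = 23.7 - (100-45.8)/5 = 12.86 C

12.86 C


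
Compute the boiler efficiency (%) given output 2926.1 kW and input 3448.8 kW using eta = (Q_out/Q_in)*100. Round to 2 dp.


eta = (2926.1/3448.8)*100 = 84.84 %

84.84 %


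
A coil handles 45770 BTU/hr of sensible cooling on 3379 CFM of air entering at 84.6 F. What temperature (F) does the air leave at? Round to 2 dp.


dT = 45770/(1.08*3379) = 12.5421
T_leave = 84.6 - 12.5421 = 72.06 F

72.06 F


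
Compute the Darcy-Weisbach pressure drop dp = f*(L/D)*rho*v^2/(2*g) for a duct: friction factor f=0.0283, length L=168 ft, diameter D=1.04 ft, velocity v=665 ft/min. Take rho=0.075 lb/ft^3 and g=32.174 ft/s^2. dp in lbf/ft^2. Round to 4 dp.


v_fps = 665/60 = 11.0833 ft/s
dp = 0.0283*(168/1.04)*0.075*11.0833^2/(2*32.174) = 0.6545 lbf/ft^2

0.6545 lbf/ft^2


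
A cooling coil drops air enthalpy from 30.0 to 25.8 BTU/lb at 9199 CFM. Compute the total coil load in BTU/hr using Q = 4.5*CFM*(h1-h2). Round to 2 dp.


Q = 4.5 * 9199 * (30.0 - 25.8) = 173861.10 BTU/hr

173861.10 BTU/hr


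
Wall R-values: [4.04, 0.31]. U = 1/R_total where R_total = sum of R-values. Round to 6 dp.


R_total = 4.04 + 0.31 = 4.35
U = 1/4.35 = 0.229885

0.229885


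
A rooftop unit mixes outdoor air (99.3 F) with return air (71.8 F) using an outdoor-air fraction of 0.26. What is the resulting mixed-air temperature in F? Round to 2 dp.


T_mix = 0.26*99.3 + 0.74*71.8 = 78.95 F

78.95 F


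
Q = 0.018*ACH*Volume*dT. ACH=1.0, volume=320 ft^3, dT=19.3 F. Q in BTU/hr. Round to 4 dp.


Q = 0.018 * 1.0 * 320 * 19.3 = 111.1680 BTU/hr

111.1680 BTU/hr


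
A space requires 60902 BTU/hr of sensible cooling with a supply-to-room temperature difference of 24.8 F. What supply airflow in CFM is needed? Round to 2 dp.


CFM = 60902 / (1.08 * 24.8) = 2273.82

2273.82 CFM


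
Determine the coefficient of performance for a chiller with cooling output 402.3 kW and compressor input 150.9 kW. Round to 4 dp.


COP = 402.3 / 150.9 = 2.6660

2.6660


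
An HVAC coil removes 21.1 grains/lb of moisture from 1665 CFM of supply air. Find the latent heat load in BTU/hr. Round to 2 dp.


Q = 0.68 * 1665 * 21.1 = 23889.42 BTU/hr

23889.42 BTU/hr


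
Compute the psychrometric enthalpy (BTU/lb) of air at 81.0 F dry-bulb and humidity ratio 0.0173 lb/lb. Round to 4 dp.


h = 0.24*81.0 + 0.0173*(1061+0.444*81.0) = 38.4175 BTU/lb

38.4175 BTU/lb


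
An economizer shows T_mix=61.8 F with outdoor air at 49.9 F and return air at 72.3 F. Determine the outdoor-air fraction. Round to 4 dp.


frac = (61.8 - 72.3) / (49.9 - 72.3) = 0.4688

0.4688


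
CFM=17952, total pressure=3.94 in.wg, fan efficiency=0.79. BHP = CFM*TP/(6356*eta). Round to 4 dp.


BHP = 17952 * 3.94 / (6356 * 0.79) = 14.0863 hp

14.0863 hp


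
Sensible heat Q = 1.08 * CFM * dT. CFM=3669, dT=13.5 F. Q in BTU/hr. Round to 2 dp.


Q = 1.08 * 3669 * 13.5 = 53494.02 BTU/hr

53494.02 BTU/hr


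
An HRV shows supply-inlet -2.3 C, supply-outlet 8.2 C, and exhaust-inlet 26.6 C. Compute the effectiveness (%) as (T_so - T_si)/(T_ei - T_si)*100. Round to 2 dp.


eff = (8.2-(-2.3))/(26.6-(-2.3))*100 = 36.33 %

36.33 %


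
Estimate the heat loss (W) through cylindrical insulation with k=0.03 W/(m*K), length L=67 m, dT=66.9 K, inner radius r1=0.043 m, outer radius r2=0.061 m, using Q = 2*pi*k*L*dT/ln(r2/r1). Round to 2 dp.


Q = 2*pi*0.03*67*66.9/ln(0.061/0.043) = 2416.23 W

2416.23 W


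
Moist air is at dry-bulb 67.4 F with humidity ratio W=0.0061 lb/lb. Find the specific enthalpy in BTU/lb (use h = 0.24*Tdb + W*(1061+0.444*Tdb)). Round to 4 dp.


h = 0.24*67.4 + 0.0061*(1061+0.444*67.4) = 22.8306 BTU/lb

22.8306 BTU/lb


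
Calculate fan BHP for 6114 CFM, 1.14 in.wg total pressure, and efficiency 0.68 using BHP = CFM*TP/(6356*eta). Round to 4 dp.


BHP = 6114 * 1.14 / (6356 * 0.68) = 1.6126 hp

1.6126 hp


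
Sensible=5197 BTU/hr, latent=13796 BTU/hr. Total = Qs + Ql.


Qt = 5197 + 13796 = 18993 BTU/hr

18993 BTU/hr


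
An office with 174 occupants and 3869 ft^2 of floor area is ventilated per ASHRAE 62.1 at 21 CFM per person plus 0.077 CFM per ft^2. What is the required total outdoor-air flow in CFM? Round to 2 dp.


Total = 174*21 + 3869*0.077 = 3951.91 CFM

3951.91 CFM


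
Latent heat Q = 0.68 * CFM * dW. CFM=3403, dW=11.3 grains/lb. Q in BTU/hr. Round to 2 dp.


Q = 0.68 * 3403 * 11.3 = 26148.65 BTU/hr

26148.65 BTU/hr


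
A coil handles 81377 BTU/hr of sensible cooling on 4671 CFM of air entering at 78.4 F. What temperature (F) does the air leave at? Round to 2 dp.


dT = 81377/(1.08*4671) = 16.1313
T_leave = 78.4 - 16.1313 = 62.27 F

62.27 F


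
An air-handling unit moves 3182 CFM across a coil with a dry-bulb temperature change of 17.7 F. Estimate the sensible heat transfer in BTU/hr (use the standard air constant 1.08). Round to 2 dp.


Q = 1.08 * 3182 * 17.7 = 60827.11 BTU/hr

60827.11 BTU/hr


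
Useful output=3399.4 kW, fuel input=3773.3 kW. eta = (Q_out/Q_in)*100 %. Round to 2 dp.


eta = (3399.4/3773.3)*100 = 90.09 %

90.09 %


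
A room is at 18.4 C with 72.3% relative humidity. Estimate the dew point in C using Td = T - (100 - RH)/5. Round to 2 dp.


Td = 18.4 - (100-72.3)/5 = 12.86 C

12.86 C


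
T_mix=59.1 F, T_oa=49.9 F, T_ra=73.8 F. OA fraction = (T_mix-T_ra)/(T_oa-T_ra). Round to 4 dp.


frac = (59.1 - 73.8) / (49.9 - 73.8) = 0.6151

0.6151


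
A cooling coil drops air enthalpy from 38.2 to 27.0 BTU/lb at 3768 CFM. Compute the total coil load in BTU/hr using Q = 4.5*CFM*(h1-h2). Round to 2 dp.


Q = 4.5 * 3768 * (38.2 - 27.0) = 189907.20 BTU/hr

189907.20 BTU/hr


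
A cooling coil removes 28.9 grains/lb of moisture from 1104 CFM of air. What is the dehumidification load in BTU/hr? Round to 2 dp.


Q = 0.68 * 1104 * 28.9 = 21695.81 BTU/hr

21695.81 BTU/hr


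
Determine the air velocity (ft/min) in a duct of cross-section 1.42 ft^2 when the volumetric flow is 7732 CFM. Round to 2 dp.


V = 7732 / 1.42 = 5445.07 ft/min

5445.07 ft/min


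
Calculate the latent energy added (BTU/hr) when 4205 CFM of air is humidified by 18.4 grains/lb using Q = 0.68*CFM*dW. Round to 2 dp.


Q = 0.68 * 4205 * 18.4 = 52612.96 BTU/hr

52612.96 BTU/hr


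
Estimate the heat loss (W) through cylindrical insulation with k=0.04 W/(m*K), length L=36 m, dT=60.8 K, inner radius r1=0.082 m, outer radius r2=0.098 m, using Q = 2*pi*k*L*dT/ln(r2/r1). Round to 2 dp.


Q = 2*pi*0.04*36*60.8/ln(0.098/0.082) = 3086.18 W

3086.18 W


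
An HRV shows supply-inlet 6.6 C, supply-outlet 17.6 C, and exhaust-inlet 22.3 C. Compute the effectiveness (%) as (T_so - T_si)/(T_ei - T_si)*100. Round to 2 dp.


eff = (17.6-6.6)/(22.3-6.6)*100 = 70.06 %

70.06 %


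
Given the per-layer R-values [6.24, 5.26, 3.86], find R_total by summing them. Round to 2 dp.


R_total = 6.24 + 5.26 + 3.86 = 15.36

15.36


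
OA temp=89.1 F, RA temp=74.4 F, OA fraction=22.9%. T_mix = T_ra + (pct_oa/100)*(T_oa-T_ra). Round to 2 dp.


T_mix = 74.4 + (22.9/100)*(89.1-74.4) = 77.77 F

77.77 F


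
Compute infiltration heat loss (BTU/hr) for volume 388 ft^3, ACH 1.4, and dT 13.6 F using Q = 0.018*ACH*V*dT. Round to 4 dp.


Q = 0.018 * 1.4 * 388 * 13.6 = 132.9754 BTU/hr

132.9754 BTU/hr


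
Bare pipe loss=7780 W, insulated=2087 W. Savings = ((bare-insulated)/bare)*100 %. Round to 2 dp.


Savings = ((7780-2087)/7780)*100 = 73.17 %

73.17 %


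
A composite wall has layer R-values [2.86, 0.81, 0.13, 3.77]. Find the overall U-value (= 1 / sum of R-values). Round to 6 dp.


R_total = 2.86 + 0.81 + 0.13 + 3.77 = 7.57
U = 1/7.57 = 0.132100

0.132100


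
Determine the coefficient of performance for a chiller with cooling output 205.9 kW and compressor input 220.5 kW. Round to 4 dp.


COP = 205.9 / 220.5 = 0.9338

0.9338


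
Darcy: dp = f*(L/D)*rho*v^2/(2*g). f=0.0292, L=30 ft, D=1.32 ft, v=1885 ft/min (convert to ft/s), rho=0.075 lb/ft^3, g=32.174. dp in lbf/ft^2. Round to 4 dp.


v_fps = 1885/60 = 31.4167 ft/s
dp = 0.0292*(30/1.32)*0.075*31.4167^2/(2*32.174) = 0.7634 lbf/ft^2

0.7634 lbf/ft^2


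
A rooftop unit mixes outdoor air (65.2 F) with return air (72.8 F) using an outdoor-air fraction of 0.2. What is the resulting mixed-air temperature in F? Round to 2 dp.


T_mix = 0.2*65.2 + 0.8*72.8 = 71.28 F

71.28 F


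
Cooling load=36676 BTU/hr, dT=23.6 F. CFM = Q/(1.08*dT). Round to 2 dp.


CFM = 36676 / (1.08 * 23.6) = 1438.95

1438.95 CFM


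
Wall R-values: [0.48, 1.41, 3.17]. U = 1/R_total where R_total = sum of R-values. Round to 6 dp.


R_total = 0.48 + 1.41 + 3.17 = 5.06
U = 1/5.06 = 0.197628

0.197628


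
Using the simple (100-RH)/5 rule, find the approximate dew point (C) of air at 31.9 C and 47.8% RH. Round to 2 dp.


Td = 31.9 - (100-47.8)/5 = 21.46 C

21.46 C


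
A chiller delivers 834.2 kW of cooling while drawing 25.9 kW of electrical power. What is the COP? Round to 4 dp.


COP = 834.2 / 25.9 = 32.2085

32.2085


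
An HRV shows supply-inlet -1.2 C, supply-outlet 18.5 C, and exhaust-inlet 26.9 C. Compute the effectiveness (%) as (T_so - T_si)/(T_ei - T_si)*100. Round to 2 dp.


eff = (18.5-(-1.2))/(26.9-(-1.2))*100 = 70.11 %

70.11 %


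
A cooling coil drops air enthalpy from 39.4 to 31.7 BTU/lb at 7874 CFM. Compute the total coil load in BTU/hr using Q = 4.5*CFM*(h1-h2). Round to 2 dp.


Q = 4.5 * 7874 * (39.4 - 31.7) = 272834.10 BTU/hr

272834.10 BTU/hr


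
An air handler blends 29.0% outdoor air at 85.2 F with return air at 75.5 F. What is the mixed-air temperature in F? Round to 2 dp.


T_mix = 75.5 + (29.0/100)*(85.2-75.5) = 78.31 F

78.31 F


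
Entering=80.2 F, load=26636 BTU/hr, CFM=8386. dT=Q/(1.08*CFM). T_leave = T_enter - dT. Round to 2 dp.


dT = 26636/(1.08*8386) = 2.9410
T_leave = 80.2 - 2.9410 = 77.26 F

77.26 F


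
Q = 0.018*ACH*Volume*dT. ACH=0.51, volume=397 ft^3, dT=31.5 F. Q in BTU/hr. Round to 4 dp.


Q = 0.018 * 0.51 * 397 * 31.5 = 114.8005 BTU/hr

114.8005 BTU/hr


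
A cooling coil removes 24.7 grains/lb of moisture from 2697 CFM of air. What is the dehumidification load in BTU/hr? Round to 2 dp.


Q = 0.68 * 2697 * 24.7 = 45298.81 BTU/hr

45298.81 BTU/hr


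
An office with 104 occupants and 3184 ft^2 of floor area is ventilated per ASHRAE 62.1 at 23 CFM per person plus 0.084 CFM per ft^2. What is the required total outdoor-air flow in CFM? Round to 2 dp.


Total = 104*23 + 3184*0.084 = 2659.46 CFM

2659.46 CFM


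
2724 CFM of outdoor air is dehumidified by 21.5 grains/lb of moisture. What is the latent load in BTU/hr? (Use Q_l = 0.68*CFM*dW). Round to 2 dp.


Q = 0.68 * 2724 * 21.5 = 39824.88 BTU/hr

39824.88 BTU/hr


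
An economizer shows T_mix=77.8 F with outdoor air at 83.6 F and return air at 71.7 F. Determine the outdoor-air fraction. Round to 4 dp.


frac = (77.8 - 71.7) / (83.6 - 71.7) = 0.5126

0.5126


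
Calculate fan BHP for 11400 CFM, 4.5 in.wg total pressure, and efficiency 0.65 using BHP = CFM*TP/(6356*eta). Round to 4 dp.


BHP = 11400 * 4.5 / (6356 * 0.65) = 12.4171 hp

12.4171 hp


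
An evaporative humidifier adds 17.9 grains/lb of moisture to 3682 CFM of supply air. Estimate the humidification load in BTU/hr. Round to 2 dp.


Q = 0.68 * 3682 * 17.9 = 44817.30 BTU/hr

44817.30 BTU/hr


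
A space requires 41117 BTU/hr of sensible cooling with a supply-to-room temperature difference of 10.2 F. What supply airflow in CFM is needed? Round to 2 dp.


CFM = 41117 / (1.08 * 10.2) = 3732.48

3732.48 CFM


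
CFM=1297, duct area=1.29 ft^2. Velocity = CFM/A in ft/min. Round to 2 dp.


V = 1297 / 1.29 = 1005.43 ft/min

1005.43 ft/min


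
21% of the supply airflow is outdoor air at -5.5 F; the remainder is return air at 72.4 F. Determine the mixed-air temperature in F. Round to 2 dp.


T_mix = 0.21*(-5.5) + 0.79*72.4 = 56.04 F

56.04 F


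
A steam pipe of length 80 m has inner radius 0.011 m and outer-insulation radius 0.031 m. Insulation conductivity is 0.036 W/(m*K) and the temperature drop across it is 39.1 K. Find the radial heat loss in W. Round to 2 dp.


Q = 2*pi*0.036*80*39.1/ln(0.031/0.011) = 682.89 W

682.89 W


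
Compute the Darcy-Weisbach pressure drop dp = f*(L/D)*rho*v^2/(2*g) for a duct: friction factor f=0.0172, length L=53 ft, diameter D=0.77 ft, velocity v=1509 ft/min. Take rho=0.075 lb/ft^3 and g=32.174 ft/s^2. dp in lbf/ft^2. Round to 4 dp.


v_fps = 1509/60 = 25.15 ft/s
dp = 0.0172*(53/0.77)*0.075*25.15^2/(2*32.174) = 0.8728 lbf/ft^2

0.8728 lbf/ft^2


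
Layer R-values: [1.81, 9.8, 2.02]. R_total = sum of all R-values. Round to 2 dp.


R_total = 1.81 + 9.8 + 2.02 = 13.63

13.63


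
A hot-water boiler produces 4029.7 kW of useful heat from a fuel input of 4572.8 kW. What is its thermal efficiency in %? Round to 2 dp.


eta = (4029.7/4572.8)*100 = 88.12 %

88.12 %


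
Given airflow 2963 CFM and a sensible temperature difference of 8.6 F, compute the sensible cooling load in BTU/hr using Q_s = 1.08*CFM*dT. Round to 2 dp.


Q = 1.08 * 2963 * 8.6 = 27520.34 BTU/hr

27520.34 BTU/hr


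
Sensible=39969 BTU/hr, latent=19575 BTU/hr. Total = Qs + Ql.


Qt = 39969 + 19575 = 59544 BTU/hr

59544 BTU/hr


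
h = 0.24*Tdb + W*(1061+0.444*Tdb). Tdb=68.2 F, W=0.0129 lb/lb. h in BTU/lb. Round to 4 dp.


h = 0.24*68.2 + 0.0129*(1061+0.444*68.2) = 30.4455 BTU/lb

30.4455 BTU/lb


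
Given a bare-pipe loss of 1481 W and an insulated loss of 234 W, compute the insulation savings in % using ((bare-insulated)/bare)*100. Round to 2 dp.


Savings = ((1481-234)/1481)*100 = 84.20 %

84.20 %


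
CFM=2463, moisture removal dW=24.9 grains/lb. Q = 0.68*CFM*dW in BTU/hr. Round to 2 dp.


Q = 0.68 * 2463 * 24.9 = 41703.52 BTU/hr

41703.52 BTU/hr


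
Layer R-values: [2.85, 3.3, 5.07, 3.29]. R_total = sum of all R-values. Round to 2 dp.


R_total = 2.85 + 3.3 + 5.07 + 3.29 = 14.51

14.51


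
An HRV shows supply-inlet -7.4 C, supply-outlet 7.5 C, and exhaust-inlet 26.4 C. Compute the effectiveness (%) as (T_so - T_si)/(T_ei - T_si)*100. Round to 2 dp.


eff = (7.5-(-7.4))/(26.4-(-7.4))*100 = 44.08 %

44.08 %


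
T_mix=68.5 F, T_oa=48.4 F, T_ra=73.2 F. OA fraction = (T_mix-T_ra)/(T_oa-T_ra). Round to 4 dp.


frac = (68.5 - 73.2) / (48.4 - 73.2) = 0.1895

0.1895


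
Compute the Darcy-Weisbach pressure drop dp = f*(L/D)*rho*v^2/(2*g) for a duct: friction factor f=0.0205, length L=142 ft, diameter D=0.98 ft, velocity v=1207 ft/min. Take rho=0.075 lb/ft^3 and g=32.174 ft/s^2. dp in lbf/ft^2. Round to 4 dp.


v_fps = 1207/60 = 20.1167 ft/s
dp = 0.0205*(142/0.98)*0.075*20.1167^2/(2*32.174) = 1.4011 lbf/ft^2

1.4011 lbf/ft^2


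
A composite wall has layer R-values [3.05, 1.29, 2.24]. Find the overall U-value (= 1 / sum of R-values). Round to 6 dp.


R_total = 3.05 + 1.29 + 2.24 = 6.58
U = 1/6.58 = 0.151976

0.151976


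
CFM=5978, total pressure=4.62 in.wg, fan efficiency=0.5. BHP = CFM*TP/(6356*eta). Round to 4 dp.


BHP = 5978 * 4.62 / (6356 * 0.5) = 8.6905 hp

8.6905 hp


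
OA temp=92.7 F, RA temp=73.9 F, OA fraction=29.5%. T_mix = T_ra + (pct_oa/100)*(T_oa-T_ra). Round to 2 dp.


T_mix = 73.9 + (29.5/100)*(92.7-73.9) = 79.45 F

79.45 F


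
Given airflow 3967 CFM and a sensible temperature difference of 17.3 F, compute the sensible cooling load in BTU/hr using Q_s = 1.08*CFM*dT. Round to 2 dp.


Q = 1.08 * 3967 * 17.3 = 74119.43 BTU/hr

74119.43 BTU/hr


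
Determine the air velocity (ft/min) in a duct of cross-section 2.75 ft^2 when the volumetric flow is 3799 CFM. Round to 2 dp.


V = 3799 / 2.75 = 1381.45 ft/min

1381.45 ft/min


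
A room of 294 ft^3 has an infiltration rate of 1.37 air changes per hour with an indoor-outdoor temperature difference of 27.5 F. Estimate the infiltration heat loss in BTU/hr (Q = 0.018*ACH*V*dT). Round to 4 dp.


Q = 0.018 * 1.37 * 294 * 27.5 = 199.3761 BTU/hr

199.3761 BTU/hr


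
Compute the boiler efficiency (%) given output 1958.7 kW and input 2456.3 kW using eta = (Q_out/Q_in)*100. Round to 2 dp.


eta = (1958.7/2456.3)*100 = 79.74 %

79.74 %


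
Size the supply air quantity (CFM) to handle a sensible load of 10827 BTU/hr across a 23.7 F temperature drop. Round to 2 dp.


CFM = 10827 / (1.08 * 23.7) = 423.00

423.00 CFM


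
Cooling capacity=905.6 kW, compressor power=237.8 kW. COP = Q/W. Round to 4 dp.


COP = 905.6 / 237.8 = 3.8082

3.8082


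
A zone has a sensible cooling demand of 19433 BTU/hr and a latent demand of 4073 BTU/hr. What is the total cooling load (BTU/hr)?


Qt = 19433 + 4073 = 23506 BTU/hr

23506 BTU/hr


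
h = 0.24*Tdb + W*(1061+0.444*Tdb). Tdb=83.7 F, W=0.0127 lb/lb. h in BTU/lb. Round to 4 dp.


h = 0.24*83.7 + 0.0127*(1061+0.444*83.7) = 34.0347 BTU/lb

34.0347 BTU/lb


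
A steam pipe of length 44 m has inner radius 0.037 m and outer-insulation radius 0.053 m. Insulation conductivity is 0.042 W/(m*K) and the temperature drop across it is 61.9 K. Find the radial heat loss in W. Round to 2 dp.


Q = 2*pi*0.042*44*61.9/ln(0.053/0.037) = 1999.98 W

1999.98 W


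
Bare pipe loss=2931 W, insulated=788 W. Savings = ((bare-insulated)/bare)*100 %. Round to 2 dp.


Savings = ((2931-788)/2931)*100 = 73.11 %

73.11 %


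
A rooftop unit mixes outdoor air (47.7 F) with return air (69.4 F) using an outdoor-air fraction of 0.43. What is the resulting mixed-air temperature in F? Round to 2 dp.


T_mix = 0.43*47.7 + 0.57*69.4 = 60.07 F

60.07 F


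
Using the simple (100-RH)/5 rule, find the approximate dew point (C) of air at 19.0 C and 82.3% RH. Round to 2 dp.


Td = 19.0 - (100-82.3)/5 = 15.46 C

15.46 C


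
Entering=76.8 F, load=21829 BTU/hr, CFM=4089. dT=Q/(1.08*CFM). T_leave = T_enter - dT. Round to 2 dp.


dT = 21829/(1.08*4089) = 4.9430
T_leave = 76.8 - 4.9430 = 71.86 F

71.86 F


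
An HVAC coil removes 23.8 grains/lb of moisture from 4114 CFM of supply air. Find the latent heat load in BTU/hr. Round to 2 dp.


Q = 0.68 * 4114 * 23.8 = 66580.98 BTU/hr

66580.98 BTU/hr


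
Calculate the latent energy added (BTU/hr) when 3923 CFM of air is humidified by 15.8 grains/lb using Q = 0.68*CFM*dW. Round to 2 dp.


Q = 0.68 * 3923 * 15.8 = 42148.71 BTU/hr

42148.71 BTU/hr


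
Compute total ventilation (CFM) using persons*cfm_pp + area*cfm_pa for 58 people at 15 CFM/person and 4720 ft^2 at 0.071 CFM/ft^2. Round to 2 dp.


Total = 58*15 + 4720*0.071 = 1205.12 CFM

1205.12 CFM


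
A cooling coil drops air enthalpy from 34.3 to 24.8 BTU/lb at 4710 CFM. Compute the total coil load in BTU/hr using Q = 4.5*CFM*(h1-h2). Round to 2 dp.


Q = 4.5 * 4710 * (34.3 - 24.8) = 201352.50 BTU/hr

201352.50 BTU/hr


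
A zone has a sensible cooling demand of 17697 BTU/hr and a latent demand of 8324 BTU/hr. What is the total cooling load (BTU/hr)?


Qt = 17697 + 8324 = 26021 BTU/hr

26021 BTU/hr


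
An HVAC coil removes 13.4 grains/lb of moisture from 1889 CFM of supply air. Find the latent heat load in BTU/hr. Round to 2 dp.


Q = 0.68 * 1889 * 13.4 = 17212.57 BTU/hr

17212.57 BTU/hr


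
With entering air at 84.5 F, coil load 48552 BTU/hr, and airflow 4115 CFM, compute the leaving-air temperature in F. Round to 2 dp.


dT = 48552/(1.08*4115) = 10.9248
T_leave = 84.5 - 10.9248 = 73.58 F

73.58 F


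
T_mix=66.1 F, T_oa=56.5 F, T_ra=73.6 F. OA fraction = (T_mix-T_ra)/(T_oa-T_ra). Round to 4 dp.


frac = (66.1 - 73.6) / (56.5 - 73.6) = 0.4386

0.4386


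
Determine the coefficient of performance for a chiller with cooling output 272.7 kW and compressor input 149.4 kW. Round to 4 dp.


COP = 272.7 / 149.4 = 1.8253

1.8253


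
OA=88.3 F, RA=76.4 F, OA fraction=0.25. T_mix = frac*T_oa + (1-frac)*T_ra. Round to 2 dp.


T_mix = 0.25*88.3 + 0.75*76.4 = 79.38 F

79.38 F


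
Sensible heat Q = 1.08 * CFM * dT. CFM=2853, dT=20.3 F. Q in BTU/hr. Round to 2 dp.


Q = 1.08 * 2853 * 20.3 = 62549.17 BTU/hr

62549.17 BTU/hr


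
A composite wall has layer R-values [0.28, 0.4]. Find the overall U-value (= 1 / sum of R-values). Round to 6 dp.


R_total = 0.28 + 0.4 = 0.68
U = 1/0.68 = 1.470588

1.470588


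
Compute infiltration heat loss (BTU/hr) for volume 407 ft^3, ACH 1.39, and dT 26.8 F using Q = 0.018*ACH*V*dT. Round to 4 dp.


Q = 0.018 * 1.39 * 407 * 26.8 = 272.9082 BTU/hr

272.9082 BTU/hr


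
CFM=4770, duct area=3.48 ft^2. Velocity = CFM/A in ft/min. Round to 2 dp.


V = 4770 / 3.48 = 1370.69 ft/min

1370.69 ft/min


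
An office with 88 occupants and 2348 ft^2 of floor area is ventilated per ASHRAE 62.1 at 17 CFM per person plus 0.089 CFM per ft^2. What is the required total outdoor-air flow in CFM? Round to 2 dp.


Total = 88*17 + 2348*0.089 = 1704.97 CFM

1704.97 CFM


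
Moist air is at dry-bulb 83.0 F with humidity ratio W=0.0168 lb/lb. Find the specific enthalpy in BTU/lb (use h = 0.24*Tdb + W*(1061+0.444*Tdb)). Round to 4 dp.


h = 0.24*83.0 + 0.0168*(1061+0.444*83.0) = 38.3639 BTU/lb

38.3639 BTU/lb


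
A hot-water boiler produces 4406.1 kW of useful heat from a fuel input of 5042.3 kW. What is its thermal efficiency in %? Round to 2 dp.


eta = (4406.1/5042.3)*100 = 87.38 %

87.38 %


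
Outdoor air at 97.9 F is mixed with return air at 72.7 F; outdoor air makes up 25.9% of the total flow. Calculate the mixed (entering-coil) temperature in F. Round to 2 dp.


T_mix = 72.7 + (25.9/100)*(97.9-72.7) = 79.23 F

79.23 F


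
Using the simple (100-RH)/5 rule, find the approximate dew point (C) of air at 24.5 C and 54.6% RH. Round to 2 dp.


Td = 24.5 - (100-54.6)/5 = 15.42 C

15.42 C


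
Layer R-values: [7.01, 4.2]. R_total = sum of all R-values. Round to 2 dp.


R_total = 7.01 + 4.2 = 11.21

11.21


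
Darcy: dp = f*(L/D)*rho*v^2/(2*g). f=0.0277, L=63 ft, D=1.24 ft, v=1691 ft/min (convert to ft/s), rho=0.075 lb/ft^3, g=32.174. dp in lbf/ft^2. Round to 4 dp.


v_fps = 1691/60 = 28.1833 ft/s
dp = 0.0277*(63/1.24)*0.075*28.1833^2/(2*32.174) = 1.3029 lbf/ft^2

1.3029 lbf/ft^2


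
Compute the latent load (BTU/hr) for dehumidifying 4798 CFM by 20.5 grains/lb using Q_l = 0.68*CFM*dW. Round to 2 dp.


Q = 0.68 * 4798 * 20.5 = 66884.12 BTU/hr

66884.12 BTU/hr


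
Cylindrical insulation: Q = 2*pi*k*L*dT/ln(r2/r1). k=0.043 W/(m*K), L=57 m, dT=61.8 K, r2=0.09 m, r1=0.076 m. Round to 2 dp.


Q = 2*pi*0.043*57*61.8/ln(0.09/0.076) = 5628.97 W

5628.97 W


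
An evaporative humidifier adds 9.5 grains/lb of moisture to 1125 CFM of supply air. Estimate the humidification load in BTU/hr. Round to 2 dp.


Q = 0.68 * 1125 * 9.5 = 7267.50 BTU/hr

7267.50 BTU/hr


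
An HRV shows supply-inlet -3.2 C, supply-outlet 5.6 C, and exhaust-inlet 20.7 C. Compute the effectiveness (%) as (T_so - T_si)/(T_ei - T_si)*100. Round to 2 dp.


eff = (5.6-(-3.2))/(20.7-(-3.2))*100 = 36.82 %

36.82 %


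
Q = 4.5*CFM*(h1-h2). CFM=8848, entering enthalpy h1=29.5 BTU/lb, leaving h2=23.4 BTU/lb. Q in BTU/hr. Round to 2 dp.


Q = 4.5 * 8848 * (29.5 - 23.4) = 242877.60 BTU/hr

242877.60 BTU/hr


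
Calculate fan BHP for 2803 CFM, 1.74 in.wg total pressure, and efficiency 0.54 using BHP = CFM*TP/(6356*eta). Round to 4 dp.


BHP = 2803 * 1.74 / (6356 * 0.54) = 1.4210 hp

1.4210 hp


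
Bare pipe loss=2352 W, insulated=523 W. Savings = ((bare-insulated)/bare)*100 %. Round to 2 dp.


Savings = ((2352-523)/2352)*100 = 77.76 %

77.76 %


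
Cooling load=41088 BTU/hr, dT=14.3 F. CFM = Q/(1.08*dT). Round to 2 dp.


CFM = 41088 / (1.08 * 14.3) = 2660.45

2660.45 CFM


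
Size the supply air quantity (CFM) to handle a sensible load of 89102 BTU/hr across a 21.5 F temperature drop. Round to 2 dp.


CFM = 89102 / (1.08 * 21.5) = 3837.30

3837.30 CFM


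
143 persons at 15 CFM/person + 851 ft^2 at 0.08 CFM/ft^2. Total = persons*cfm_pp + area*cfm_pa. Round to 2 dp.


Total = 143*15 + 851*0.08 = 2213.08 CFM

2213.08 CFM


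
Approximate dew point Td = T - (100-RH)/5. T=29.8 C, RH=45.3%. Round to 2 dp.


Td = 29.8 - (100-45.3)/5 = 18.86 C

18.86 C


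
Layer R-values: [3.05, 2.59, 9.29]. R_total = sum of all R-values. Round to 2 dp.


R_total = 3.05 + 2.59 + 9.29 = 14.93

14.93


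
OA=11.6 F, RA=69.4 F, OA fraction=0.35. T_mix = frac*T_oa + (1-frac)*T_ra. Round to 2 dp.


T_mix = 0.35*11.6 + 0.65*69.4 = 49.17 F

49.17 F


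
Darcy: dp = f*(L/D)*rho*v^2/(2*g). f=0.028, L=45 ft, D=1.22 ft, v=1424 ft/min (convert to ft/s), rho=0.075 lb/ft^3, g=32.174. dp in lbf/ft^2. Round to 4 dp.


v_fps = 1424/60 = 23.7333 ft/s
dp = 0.028*(45/1.22)*0.075*23.7333^2/(2*32.174) = 0.6780 lbf/ft^2

0.6780 lbf/ft^2


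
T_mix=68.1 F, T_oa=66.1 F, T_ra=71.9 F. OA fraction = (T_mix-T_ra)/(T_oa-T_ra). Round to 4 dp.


frac = (68.1 - 71.9) / (66.1 - 71.9) = 0.6552

0.6552


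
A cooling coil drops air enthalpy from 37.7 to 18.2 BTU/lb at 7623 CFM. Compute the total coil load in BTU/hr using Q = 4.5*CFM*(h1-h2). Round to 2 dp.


Q = 4.5 * 7623 * (37.7 - 18.2) = 668918.25 BTU/hr

668918.25 BTU/hr


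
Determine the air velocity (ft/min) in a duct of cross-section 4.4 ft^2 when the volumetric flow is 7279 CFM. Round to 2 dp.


V = 7279 / 4.4 = 1654.32 ft/min

1654.32 ft/min


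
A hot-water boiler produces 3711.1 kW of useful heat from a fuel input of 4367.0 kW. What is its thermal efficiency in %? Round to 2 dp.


eta = (3711.1/4367.0)*100 = 84.98 %

84.98 %


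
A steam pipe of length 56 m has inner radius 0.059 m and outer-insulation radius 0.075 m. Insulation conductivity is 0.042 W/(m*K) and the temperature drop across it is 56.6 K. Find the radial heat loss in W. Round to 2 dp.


Q = 2*pi*0.042*56*56.6/ln(0.075/0.059) = 3485.87 W

3485.87 W


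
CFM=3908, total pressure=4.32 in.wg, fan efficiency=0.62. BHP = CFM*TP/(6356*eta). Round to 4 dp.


BHP = 3908 * 4.32 / (6356 * 0.62) = 4.2841 hp

4.2841 hp


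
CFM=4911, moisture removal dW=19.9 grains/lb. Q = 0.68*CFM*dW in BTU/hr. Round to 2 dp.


Q = 0.68 * 4911 * 19.9 = 66455.65 BTU/hr

66455.65 BTU/hr


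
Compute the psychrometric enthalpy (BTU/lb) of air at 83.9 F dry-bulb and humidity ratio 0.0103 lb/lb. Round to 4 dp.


h = 0.24*83.9 + 0.0103*(1061+0.444*83.9) = 31.4480 BTU/lb

31.4480 BTU/lb


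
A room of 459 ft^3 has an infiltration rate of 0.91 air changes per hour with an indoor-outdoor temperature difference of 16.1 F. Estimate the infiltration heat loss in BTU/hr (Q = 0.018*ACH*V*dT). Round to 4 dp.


Q = 0.018 * 0.91 * 459 * 16.1 = 121.0466 BTU/hr

121.0466 BTU/hr


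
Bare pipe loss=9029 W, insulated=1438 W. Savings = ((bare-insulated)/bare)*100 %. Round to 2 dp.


Savings = ((9029-1438)/9029)*100 = 84.07 %

84.07 %


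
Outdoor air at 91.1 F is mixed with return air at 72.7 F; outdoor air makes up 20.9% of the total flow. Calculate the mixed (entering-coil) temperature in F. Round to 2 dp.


T_mix = 72.7 + (20.9/100)*(91.1-72.7) = 76.55 F

76.55 F


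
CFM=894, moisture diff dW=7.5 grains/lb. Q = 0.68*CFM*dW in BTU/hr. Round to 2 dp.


Q = 0.68 * 894 * 7.5 = 4559.40 BTU/hr

4559.40 BTU/hr


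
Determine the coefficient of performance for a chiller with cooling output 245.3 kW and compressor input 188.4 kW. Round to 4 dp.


COP = 245.3 / 188.4 = 1.3020

1.3020


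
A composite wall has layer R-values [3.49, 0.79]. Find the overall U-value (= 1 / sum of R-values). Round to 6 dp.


R_total = 3.49 + 0.79 = 4.28
U = 1/4.28 = 0.233645

0.233645


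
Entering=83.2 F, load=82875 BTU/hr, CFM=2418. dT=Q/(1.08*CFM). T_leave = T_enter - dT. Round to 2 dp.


dT = 82875/(1.08*2418) = 31.7354
T_leave = 83.2 - 31.7354 = 51.46 F

51.46 F


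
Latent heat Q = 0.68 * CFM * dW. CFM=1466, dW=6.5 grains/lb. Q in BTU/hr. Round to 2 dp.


Q = 0.68 * 1466 * 6.5 = 6479.72 BTU/hr

6479.72 BTU/hr


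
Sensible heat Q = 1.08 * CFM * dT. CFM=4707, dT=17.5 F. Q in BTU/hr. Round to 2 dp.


Q = 1.08 * 4707 * 17.5 = 88962.30 BTU/hr

88962.30 BTU/hr


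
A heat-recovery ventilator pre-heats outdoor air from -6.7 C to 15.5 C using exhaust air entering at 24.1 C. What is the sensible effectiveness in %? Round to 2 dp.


eff = (15.5-(-6.7))/(24.1-(-6.7))*100 = 72.08 %

72.08 %
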